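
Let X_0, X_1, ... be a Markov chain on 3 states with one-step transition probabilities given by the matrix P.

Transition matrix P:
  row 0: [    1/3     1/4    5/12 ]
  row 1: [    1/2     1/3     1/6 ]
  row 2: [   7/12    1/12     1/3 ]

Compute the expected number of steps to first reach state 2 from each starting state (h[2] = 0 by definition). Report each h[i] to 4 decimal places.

h = [2.8696, 3.6522, 0.0000]

First-step conditioning: h[2] = 0; for i ≠ 2, h[i] = 1 + Σ_k P[i][k]·h[k].
  h[0] = 1 + 1/3·h[0] + 1/4·h[1]
  h[1] = 1 + 1/2·h[0] + 1/3·h[1]
Solving the 2×2 linear system over states ≠ 2 gives exactly h = [66/23, 84/23, 0] (h[2] = 0 is the target).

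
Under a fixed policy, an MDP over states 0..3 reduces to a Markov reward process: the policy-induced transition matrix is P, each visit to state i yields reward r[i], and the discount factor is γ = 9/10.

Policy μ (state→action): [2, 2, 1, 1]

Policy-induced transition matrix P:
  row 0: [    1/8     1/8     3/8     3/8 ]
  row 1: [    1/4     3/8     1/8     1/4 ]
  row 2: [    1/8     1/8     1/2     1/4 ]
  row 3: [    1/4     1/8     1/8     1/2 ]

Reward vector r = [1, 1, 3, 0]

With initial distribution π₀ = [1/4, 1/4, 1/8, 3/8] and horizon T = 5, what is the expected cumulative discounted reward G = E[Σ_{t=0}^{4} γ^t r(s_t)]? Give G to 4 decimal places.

G = 4.4343

t=0: π = [0.2500, 0.2500, 0.1250, 0.3750], E[r] = 0.8750, γ^t·E[r] = 0.875000, running G = 0.875000
t=1: π = [0.2031, 0.1875, 0.2344, 0.3750], E[r] = 1.0938, γ^t·E[r] = 0.984375, running G = 1.859375
t=2: π = [0.1953, 0.1719, 0.2637, 0.3691], E[r] = 1.1582, γ^t·E[r] = 0.938145, running G = 2.797520
t=3: π = [0.1926, 0.1680, 0.2727, 0.3667], E[r] = 1.1787, γ^t·E[r] = 0.859280, running G = 3.656800
t=4: π = [0.1918, 0.1670, 0.2754, 0.3658], E[r] = 1.1851, γ^t·E[r] = 0.777537, running G = 4.434337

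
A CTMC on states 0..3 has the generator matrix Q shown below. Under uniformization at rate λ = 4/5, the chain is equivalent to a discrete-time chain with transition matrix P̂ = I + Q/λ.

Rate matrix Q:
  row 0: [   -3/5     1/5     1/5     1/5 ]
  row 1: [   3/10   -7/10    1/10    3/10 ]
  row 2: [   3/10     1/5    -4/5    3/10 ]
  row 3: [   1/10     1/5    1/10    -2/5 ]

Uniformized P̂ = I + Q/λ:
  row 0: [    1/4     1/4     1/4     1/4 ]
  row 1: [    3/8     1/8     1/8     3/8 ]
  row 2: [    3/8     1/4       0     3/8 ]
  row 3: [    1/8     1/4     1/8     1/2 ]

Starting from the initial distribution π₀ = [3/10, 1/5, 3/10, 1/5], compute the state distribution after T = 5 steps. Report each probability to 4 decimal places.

t=0: π = [0.3000, 0.2000, 0.3000, 0.2000]
t=1: π = [0.2875, 0.2250, 0.1250, 0.3625]
t=2: π = [0.2484, 0.2219, 0.1453, 0.3844]
t=3: π = [0.2479, 0.2223, 0.1379, 0.3920]
t=4: π = [0.2460, 0.2222, 0.1387, 0.3930]
t=5: π = [0.2460, 0.2222, 0.1384, 0.3934]

π = [0.2460, 0.2222, 0.1384, 0.3934]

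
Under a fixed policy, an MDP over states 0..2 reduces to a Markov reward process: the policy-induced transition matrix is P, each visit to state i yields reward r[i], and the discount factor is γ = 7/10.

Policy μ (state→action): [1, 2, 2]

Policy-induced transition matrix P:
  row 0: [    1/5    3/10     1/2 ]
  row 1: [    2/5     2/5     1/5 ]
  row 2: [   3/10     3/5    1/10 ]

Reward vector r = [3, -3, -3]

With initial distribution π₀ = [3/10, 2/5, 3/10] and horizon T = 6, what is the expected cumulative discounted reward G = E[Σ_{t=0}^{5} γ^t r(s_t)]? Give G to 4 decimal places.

t=0: π = [0.3000, 0.4000, 0.3000], E[r] = -1.2000, γ^t·E[r] = -1.200000, running G = -1.200000
t=1: π = [0.3100, 0.4300, 0.2600], E[r] = -1.1400, γ^t·E[r] = -0.798000, running G = -1.998000
t=2: π = [0.3120, 0.4210, 0.2670], E[r] = -1.1280, γ^t·E[r] = -0.552720, running G = -2.550720
t=3: π = [0.3109, 0.4222, 0.2669], E[r] = -1.1346, γ^t·E[r] = -0.389168, running G = -2.939888
t=4: π = [0.3111, 0.4223, 0.2666], E[r] = -1.1332, γ^t·E[r] = -0.272086, running G = -3.211974
t=5: π = [0.3111, 0.4222, 0.2667], E[r] = -1.1333, γ^t·E[r] = -0.190474, running G = -3.402448

G = -3.4024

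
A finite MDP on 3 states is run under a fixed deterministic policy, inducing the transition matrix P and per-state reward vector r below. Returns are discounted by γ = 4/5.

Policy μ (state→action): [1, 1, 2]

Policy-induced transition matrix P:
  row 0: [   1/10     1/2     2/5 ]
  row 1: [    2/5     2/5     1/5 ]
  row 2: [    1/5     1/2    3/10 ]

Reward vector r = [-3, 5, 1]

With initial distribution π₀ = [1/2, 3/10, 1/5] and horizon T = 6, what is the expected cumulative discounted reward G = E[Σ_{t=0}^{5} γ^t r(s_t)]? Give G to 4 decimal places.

t=0: π = [0.5000, 0.3000, 0.2000], E[r] = 0.2000, γ^t·E[r] = 0.200000, running G = 0.200000
t=1: π = [0.2100, 0.4700, 0.3200], E[r] = 2.0400, γ^t·E[r] = 1.632000, running G = 1.832000
t=2: π = [0.2730, 0.4530, 0.2740], E[r] = 1.7200, γ^t·E[r] = 1.100800, running G = 2.932800
t=3: π = [0.2633, 0.4547, 0.2820], E[r] = 1.7656, γ^t·E[r] = 0.903987, running G = 3.836787
t=4: π = [0.2646, 0.4545, 0.2809], E[r] = 1.7597, γ^t·E[r] = 0.720765, running G = 4.557552
t=5: π = [0.2644, 0.4545, 0.2810], E[r] = 1.7604, γ^t·E[r] = 0.576850, running G = 5.134403

G = 5.1344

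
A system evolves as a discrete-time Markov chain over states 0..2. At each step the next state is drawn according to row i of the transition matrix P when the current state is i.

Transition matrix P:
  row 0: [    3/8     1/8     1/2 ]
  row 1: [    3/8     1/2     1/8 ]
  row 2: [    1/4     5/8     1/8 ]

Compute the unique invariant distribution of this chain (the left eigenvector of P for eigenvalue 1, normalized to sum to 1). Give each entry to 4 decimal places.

Balance equations π_j = Σ_i π_i·P[i][j]:
  π_0 = 3/8·π_0 + 3/8·π_1 + 1/4·π_2
  π_1 = 1/8·π_0 + 1/2·π_1 + 5/8·π_2
  normalize: π_0 + π_1 + π_2 = 1
Solving the linear system gives exactly π = [23/67, 27/67, 17/67].

π = [0.3433, 0.4030, 0.2537]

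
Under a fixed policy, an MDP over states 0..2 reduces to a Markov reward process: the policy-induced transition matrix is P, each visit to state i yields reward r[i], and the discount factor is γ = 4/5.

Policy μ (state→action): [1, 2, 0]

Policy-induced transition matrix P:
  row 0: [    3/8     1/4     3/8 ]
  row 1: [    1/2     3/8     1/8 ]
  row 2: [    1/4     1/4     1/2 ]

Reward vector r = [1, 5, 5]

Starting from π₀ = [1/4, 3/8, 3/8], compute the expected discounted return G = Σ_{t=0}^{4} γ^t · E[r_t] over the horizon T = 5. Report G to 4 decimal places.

t=0: π = [0.2500, 0.3750, 0.3750], E[r] = 4.0000, γ^t·E[r] = 4.000000, running G = 4.000000
t=1: π = [0.3750, 0.2969, 0.3281], E[r] = 3.5000, γ^t·E[r] = 2.800000, running G = 6.800000
t=2: π = [0.3711, 0.2871, 0.3418], E[r] = 3.5156, γ^t·E[r] = 2.250000, running G = 9.050000
t=3: π = [0.3682, 0.2859, 0.3459], E[r] = 3.5273, γ^t·E[r] = 1.806000, running G = 10.856000
t=4: π = [0.3675, 0.2857, 0.3468], E[r] = 3.5300, γ^t·E[r] = 1.445900, running G = 12.301900

G = 12.3019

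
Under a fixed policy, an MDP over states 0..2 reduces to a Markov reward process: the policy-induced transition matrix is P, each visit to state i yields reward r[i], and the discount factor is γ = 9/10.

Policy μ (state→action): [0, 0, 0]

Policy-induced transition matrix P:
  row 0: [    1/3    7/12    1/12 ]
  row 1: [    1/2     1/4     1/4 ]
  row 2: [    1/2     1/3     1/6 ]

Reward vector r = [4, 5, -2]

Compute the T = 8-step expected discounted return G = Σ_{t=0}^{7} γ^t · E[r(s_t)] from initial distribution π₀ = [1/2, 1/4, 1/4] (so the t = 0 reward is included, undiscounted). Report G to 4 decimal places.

G = 18.9082

t=0: π = [0.5000, 0.2500, 0.2500], E[r] = 2.7500, γ^t·E[r] = 2.750000, running G = 2.750000
t=1: π = [0.4167, 0.4375, 0.1458], E[r] = 3.5625, γ^t·E[r] = 3.206250, running G = 5.956250
t=2: π = [0.4306, 0.4010, 0.1684], E[r] = 3.3906, γ^t·E[r] = 2.746406, running G = 8.702656
t=3: π = [0.4282, 0.4076, 0.1642], E[r] = 3.4223, γ^t·E[r] = 2.494863, running G = 11.197520
t=4: π = [0.4286, 0.4064, 0.1649], E[r] = 3.4168, γ^t·E[r] = 2.241746, running G = 13.439266
t=5: π = [0.4286, 0.4066, 0.1648], E[r] = 3.4177, γ^t·E[r] = 2.018129, running G = 15.457394
t=6: π = [0.4286, 0.4066, 0.1648], E[r] = 3.4176, γ^t·E[r] = 1.816231, running G = 17.273626
t=7: π = [0.4286, 0.4066, 0.1648], E[r] = 3.4176, γ^t·E[r] = 1.634621, running G = 18.908247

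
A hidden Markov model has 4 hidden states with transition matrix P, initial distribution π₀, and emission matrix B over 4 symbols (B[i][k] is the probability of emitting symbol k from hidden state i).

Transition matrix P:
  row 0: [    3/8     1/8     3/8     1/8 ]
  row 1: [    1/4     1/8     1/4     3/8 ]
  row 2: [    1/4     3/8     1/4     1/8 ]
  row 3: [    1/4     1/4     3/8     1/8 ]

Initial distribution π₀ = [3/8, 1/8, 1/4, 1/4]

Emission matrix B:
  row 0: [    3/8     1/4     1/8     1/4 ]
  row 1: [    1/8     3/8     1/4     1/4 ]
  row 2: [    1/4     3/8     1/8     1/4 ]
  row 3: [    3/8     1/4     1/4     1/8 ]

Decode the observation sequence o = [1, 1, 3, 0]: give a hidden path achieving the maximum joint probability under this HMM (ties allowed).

path = [0, 2, 1, 3]

t=0: δ = [9.375e-02, 4.688e-02, 9.375e-02, 6.250e-02]  (obs o_0=1)
t=1: δ = [8.789e-03, 1.318e-02, 1.318e-02, 4.395e-03]  ψ = [0, 2, 0, 1]  (obs o_1=1)
t=2: δ = [8.240e-04, 1.236e-03, 8.240e-04, 6.180e-04]  ψ = [0, 2, 0, 1]  (obs o_2=3)
t=3: δ = [1.159e-04, 3.862e-05, 7.725e-05, 1.738e-04]  ψ = [0, 2, 0, 1]  (obs o_3=0)
backtrack: best end state = 3; path = [0, 2, 1, 3]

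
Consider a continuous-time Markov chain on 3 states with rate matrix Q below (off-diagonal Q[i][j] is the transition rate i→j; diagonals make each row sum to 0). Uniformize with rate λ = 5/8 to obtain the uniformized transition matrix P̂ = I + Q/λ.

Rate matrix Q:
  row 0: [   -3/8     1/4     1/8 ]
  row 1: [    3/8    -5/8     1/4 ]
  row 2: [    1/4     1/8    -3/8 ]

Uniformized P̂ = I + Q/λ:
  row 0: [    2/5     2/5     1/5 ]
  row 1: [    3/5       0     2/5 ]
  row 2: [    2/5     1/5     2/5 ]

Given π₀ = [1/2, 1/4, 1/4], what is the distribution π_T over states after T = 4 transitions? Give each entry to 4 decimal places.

t=0: π = [0.5000, 0.2500, 0.2500]
t=1: π = [0.4500, 0.2500, 0.3000]
t=2: π = [0.4500, 0.2400, 0.3100]
t=3: π = [0.4480, 0.2420, 0.3100]
t=4: π = [0.4484, 0.2412, 0.3104]

π = [0.4484, 0.2412, 0.3104]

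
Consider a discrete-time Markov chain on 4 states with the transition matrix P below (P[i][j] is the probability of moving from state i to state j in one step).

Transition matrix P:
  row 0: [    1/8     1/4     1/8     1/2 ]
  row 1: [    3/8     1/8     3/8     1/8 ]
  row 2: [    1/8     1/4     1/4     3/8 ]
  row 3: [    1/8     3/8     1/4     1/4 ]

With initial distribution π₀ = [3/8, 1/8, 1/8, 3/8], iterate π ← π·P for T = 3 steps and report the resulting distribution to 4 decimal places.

π = [0.1895, 0.2529, 0.2578, 0.2998]

t=0: π = [0.3750, 0.1250, 0.1250, 0.3750]
t=1: π = [0.1563, 0.2813, 0.2188, 0.3438]
t=2: π = [0.1953, 0.2578, 0.2656, 0.2813]
t=3: π = [0.1895, 0.2529, 0.2578, 0.2998]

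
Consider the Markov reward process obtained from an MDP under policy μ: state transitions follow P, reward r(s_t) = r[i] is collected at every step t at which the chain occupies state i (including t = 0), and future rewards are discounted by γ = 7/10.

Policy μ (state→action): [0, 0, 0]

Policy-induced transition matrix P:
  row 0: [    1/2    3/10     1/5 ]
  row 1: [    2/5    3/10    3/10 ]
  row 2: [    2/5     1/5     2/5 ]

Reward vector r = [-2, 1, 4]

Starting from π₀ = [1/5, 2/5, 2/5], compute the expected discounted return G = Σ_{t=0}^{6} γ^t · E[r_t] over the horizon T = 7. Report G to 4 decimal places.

G = 2.8083

t=0: π = [0.2000, 0.4000, 0.4000], E[r] = 1.6000, γ^t·E[r] = 1.600000, running G = 1.600000
t=1: π = [0.4200, 0.2600, 0.3200], E[r] = 0.7000, γ^t·E[r] = 0.490000, running G = 2.090000
t=2: π = [0.4420, 0.2680, 0.2900], E[r] = 0.5440, γ^t·E[r] = 0.266560, running G = 2.356560
t=3: π = [0.4442, 0.2710, 0.2848], E[r] = 0.5218, γ^t·E[r] = 0.178977, running G = 2.535537
t=4: π = [0.4444, 0.2715, 0.2841], E[r] = 0.5189, γ^t·E[r] = 0.124593, running G = 2.660130
t=5: π = [0.4444, 0.2716, 0.2840], E[r] = 0.5186, γ^t·E[r] = 0.087155, running G = 2.747285
t=6: π = [0.4444, 0.2716, 0.2840], E[r] = 0.5185, γ^t·E[r] = 0.061004, running G = 2.808289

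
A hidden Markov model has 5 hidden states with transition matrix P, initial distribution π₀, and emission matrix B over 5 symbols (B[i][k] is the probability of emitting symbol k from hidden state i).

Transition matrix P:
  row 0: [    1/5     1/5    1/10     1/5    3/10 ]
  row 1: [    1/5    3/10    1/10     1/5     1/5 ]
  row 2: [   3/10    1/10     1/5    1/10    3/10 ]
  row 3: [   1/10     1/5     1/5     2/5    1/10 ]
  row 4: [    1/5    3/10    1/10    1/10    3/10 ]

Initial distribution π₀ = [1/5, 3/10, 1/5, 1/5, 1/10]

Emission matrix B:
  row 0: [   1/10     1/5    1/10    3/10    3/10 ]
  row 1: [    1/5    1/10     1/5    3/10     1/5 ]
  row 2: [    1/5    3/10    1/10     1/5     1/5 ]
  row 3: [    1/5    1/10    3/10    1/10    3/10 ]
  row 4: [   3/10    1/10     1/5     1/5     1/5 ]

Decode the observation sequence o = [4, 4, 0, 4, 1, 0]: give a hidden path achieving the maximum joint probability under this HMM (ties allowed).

path = [3, 3, 3, 3, 2, 4]

t=0: δ = [6.000e-02, 6.000e-02, 4.000e-02, 6.000e-02, 2.000e-02]  (obs o_0=4)
t=1: δ = [3.600e-03, 3.600e-03, 2.400e-03, 7.200e-03, 3.600e-03]  ψ = [0, 1, 3, 3, 0]  (obs o_1=4)
t=2: δ = [7.200e-05, 2.880e-04, 2.880e-04, 5.760e-04, 3.240e-04]  ψ = [0, 3, 3, 3, 0]  (obs o_2=0)
t=3: δ = [2.592e-05, 2.304e-05, 2.304e-05, 6.912e-05, 1.944e-05]  ψ = [2, 3, 3, 3, 4]  (obs o_3=4)
t=4: δ = [1.382e-06, 1.382e-06, 4.147e-06, 2.765e-06, 7.776e-07]  ψ = [2, 3, 3, 3, 0]  (obs o_4=1)
t=5: δ = [1.244e-07, 1.106e-07, 1.659e-07, 2.212e-07, 3.732e-07]  ψ = [2, 3, 2, 3, 2]  (obs o_5=0)
backtrack: best end state = 4; path = [3, 3, 3, 3, 2, 4]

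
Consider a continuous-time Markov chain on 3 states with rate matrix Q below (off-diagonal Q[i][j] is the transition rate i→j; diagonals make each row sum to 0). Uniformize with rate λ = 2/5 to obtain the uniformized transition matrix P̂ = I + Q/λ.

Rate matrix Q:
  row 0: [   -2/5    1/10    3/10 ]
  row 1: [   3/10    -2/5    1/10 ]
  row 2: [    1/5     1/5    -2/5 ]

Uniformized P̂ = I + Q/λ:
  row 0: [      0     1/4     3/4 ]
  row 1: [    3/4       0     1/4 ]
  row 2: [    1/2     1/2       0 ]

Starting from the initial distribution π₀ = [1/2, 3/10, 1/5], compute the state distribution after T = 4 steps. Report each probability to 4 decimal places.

t=0: π = [0.5000, 0.3000, 0.2000]
t=1: π = [0.3250, 0.2250, 0.4500]
t=2: π = [0.3938, 0.3063, 0.3000]
t=3: π = [0.3797, 0.2484, 0.3719]
t=4: π = [0.3723, 0.2809, 0.3469]

π = [0.3723, 0.2809, 0.3469]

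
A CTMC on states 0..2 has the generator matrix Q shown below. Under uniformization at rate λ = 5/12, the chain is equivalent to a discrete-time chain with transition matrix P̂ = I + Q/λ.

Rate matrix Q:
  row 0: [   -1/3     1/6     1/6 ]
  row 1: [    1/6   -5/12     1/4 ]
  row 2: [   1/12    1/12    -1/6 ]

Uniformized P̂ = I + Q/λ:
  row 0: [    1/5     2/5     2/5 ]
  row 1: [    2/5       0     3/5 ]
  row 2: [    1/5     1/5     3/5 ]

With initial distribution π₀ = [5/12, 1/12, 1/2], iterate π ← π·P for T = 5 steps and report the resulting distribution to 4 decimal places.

t=0: π = [0.4167, 0.0833, 0.5000]
t=1: π = [0.2167, 0.2667, 0.5167]
t=2: π = [0.2533, 0.1900, 0.5567]
t=3: π = [0.2380, 0.2127, 0.5493]
t=4: π = [0.2425, 0.2051, 0.5524]
t=5: π = [0.2410, 0.2075, 0.5515]

π = [0.2410, 0.2075, 0.5515]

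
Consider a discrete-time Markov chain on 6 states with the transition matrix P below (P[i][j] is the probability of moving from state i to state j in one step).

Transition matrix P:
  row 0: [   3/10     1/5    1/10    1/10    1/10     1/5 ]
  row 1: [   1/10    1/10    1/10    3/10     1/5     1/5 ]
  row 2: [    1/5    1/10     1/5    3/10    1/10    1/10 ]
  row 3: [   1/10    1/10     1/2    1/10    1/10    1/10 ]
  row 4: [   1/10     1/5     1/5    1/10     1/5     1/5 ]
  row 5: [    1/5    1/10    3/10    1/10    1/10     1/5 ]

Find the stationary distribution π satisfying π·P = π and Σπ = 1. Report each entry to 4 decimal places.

π = [0.1745, 0.1300, 0.2375, 0.1735, 0.1256, 0.1589]

Balance equations π_j = Σ_i π_i·P[i][j]:
  π_0 = 3/10·π_0 + 1/10·π_1 + 1/5·π_2 + 1/10·π_3 + 1/10·π_4 + 1/5·π_5
  π_1 = 1/5·π_0 + 1/10·π_1 + 1/10·π_2 + 1/10·π_3 + 1/5·π_4 + 1/10·π_5
  π_2 = 1/10·π_0 + 1/10·π_1 + 1/5·π_2 + 1/2·π_3 + 1/5·π_4 + 3/10·π_5
  π_3 = 1/10·π_0 + 3/10·π_1 + 3/10·π_2 + 1/10·π_3 + 1/10·π_4 + 1/10·π_5
  π_4 = 1/10·π_0 + 1/5·π_1 + 1/10·π_2 + 1/10·π_3 + 1/5·π_4 + 1/10·π_5
  normalize: π_0 + π_1 + π_2 + π_3 + π_4 + π_5 = 1
Solving the linear system gives exactly π = [14971/85770, 1239/9530, 20369/85770, 14881/85770, 10769/85770, 4543/28590].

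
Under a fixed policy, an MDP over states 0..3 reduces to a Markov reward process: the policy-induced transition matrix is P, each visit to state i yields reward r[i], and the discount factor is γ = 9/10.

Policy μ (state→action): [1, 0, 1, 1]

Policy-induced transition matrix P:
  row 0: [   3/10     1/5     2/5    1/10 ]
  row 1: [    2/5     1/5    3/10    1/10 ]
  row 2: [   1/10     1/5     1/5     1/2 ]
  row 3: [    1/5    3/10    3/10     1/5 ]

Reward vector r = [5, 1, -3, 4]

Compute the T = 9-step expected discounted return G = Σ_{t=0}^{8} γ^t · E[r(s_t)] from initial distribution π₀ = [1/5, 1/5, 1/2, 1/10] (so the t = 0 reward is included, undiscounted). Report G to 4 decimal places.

t=0: π = [0.2000, 0.2000, 0.5000, 0.1000], E[r] = 0.1000, γ^t·E[r] = 0.100000, running G = 0.100000
t=1: π = [0.2100, 0.2100, 0.2700, 0.3100], E[r] = 1.6900, γ^t·E[r] = 1.521000, running G = 1.621000
t=2: π = [0.2360, 0.2310, 0.2940, 0.2390], E[r] = 1.4850, γ^t·E[r] = 1.202850, running G = 2.823850
t=3: π = [0.2404, 0.2239, 0.2942, 0.2415], E[r] = 1.5093, γ^t·E[r] = 1.100280, running G = 3.924130
t=4: π = [0.2394, 0.2242, 0.2946, 0.2418], E[r] = 1.5046, γ^t·E[r] = 0.987175, running G = 4.911304
t=5: π = [0.2393, 0.2242, 0.2945, 0.2420], E[r] = 1.5054, γ^t·E[r] = 0.888931, running G = 5.800236
t=6: π = [0.2393, 0.2242, 0.2945, 0.2420], E[r] = 1.5053, γ^t·E[r] = 0.799994, running G = 6.600229
t=7: π = [0.2393, 0.2242, 0.2945, 0.2420], E[r] = 1.5053, γ^t·E[r] = 0.720000, running G = 7.320229
t=8: π = [0.2393, 0.2242, 0.2945, 0.2420], E[r] = 1.5053, γ^t·E[r] = 0.647999, running G = 7.968228

G = 7.9682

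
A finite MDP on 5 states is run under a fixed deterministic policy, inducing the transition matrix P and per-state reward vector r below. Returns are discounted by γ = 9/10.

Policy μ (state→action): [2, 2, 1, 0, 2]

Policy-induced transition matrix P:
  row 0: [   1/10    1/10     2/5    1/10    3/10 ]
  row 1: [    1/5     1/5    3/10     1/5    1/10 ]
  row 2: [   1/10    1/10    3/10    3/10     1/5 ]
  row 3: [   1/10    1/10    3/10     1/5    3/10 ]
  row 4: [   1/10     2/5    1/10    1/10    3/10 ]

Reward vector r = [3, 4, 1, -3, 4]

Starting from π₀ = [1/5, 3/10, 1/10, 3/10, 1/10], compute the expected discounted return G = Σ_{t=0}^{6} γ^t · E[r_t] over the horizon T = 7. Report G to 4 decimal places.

G = 8.7239

t=0: π = [0.2000, 0.3000, 0.1000, 0.3000, 0.1000], E[r] = 1.4000, γ^t·E[r] = 1.400000, running G = 1.400000
t=1: π = [0.1300, 0.1600, 0.3000, 0.1800, 0.2300], E[r] = 1.7100, γ^t·E[r] = 1.539000, running G = 2.939000
t=2: π = [0.1160, 0.1850, 0.2670, 0.1940, 0.2380], E[r] = 1.7250, γ^t·E[r] = 1.397250, running G = 4.336250
t=3: π = [0.1185, 0.1899, 0.2640, 0.1913, 0.2363], E[r] = 1.7504, γ^t·E[r] = 1.276042, running G = 5.612292
t=4: π = [0.1190, 0.1899, 0.2646, 0.1909, 0.2356], E[r] = 1.7508, γ^t·E[r] = 1.148700, running G = 6.760991
t=5: π = [0.1190, 0.1897, 0.2648, 0.1910, 0.2356], E[r] = 1.7497, γ^t·E[r] = 1.033181, running G = 7.794172
t=6: π = [0.1190, 0.1896, 0.2648, 0.1910, 0.2356], E[r] = 1.7495, γ^t·E[r] = 0.929767, running G = 8.723939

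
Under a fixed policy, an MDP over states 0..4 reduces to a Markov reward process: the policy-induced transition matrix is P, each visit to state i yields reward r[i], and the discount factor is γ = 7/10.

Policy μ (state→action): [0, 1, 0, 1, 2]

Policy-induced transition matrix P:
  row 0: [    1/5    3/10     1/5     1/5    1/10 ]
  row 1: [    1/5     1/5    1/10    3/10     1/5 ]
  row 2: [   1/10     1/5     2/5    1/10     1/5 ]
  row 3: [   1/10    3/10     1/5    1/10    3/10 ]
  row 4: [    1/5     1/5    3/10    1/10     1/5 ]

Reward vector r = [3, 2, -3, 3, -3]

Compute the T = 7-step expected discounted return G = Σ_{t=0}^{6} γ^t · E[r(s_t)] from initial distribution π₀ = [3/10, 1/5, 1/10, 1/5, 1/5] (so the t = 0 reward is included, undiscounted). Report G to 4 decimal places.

G = 1.3522

t=0: π = [0.3000, 0.2000, 0.1000, 0.2000, 0.2000], E[r] = 1.0000, γ^t·E[r] = 1.000000, running G = 1.000000
t=1: π = [0.1700, 0.2500, 0.2200, 0.1700, 0.1900], E[r] = 0.2900, γ^t·E[r] = 0.203000, running G = 1.203000
t=2: π = [0.1610, 0.2340, 0.2380, 0.1670, 0.2000], E[r] = 0.1380, γ^t·E[r] = 0.067620, running G = 1.270620
t=3: π = [0.1595, 0.2328, 0.2442, 0.1629, 0.2006], E[r] = 0.0984, γ^t·E[r] = 0.033751, running G = 1.304371
t=4: π = [0.1593, 0.2322, 0.2456, 0.1625, 0.2003], E[r] = 0.0920, γ^t·E[r] = 0.022089, running G = 1.326460
t=5: π = [0.1592, 0.2322, 0.2459, 0.1624, 0.2003], E[r] = 0.0903, γ^t·E[r] = 0.015174, running G = 1.341634
t=6: π = [0.1592, 0.2322, 0.2460, 0.1624, 0.2003], E[r] = 0.0899, γ^t·E[r] = 0.010579, running G = 1.352214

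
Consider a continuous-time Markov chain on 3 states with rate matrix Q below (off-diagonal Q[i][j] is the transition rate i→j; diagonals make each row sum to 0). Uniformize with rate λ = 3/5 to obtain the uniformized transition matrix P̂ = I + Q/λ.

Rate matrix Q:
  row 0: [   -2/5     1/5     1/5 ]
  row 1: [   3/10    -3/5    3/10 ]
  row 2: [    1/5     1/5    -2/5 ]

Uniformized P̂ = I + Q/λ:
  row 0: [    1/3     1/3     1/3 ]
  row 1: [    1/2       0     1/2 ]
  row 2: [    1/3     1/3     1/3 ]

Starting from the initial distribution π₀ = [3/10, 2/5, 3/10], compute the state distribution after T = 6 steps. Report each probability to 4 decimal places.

t=0: π = [0.3000, 0.4000, 0.3000]
t=1: π = [0.4000, 0.2000, 0.4000]
t=2: π = [0.3667, 0.2667, 0.3667]
t=3: π = [0.3778, 0.2444, 0.3778]
t=4: π = [0.3741, 0.2519, 0.3741]
t=5: π = [0.3753, 0.2494, 0.3753]
t=6: π = [0.3749, 0.2502, 0.3749]

π = [0.3749, 0.2502, 0.3749]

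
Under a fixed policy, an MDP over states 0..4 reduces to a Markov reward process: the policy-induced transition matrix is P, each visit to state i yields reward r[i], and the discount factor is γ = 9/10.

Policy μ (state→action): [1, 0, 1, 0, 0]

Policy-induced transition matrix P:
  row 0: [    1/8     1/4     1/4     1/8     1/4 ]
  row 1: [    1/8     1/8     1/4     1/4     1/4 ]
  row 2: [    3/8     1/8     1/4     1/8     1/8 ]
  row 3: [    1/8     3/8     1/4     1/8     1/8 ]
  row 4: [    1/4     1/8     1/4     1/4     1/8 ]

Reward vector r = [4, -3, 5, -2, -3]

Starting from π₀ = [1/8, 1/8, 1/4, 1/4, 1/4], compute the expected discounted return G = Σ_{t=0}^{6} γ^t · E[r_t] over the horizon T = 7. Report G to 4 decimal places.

t=0: π = [0.1250, 0.1250, 0.2500, 0.2500, 0.2500], E[r] = 0.1250, γ^t·E[r] = 0.125000, running G = 0.125000
t=1: π = [0.2188, 0.2031, 0.2500, 0.1719, 0.1563], E[r] = 0.7031, γ^t·E[r] = 0.632813, running G = 0.757813
t=2: π = [0.2070, 0.1953, 0.2500, 0.1699, 0.1777], E[r] = 0.6191, γ^t·E[r] = 0.501504, running G = 1.259316
t=3: π = [0.2097, 0.1934, 0.2500, 0.1716, 0.1753], E[r] = 0.6396, γ^t·E[r] = 0.466304, running G = 1.725620
t=4: π = [0.2094, 0.1941, 0.2500, 0.1711, 0.1754], E[r] = 0.6370, γ^t·E[r] = 0.417911, running G = 2.143531
t=5: π = [0.2094, 0.1939, 0.2500, 0.1712, 0.1754], E[r] = 0.6371, γ^t·E[r] = 0.376231, running G = 2.519762
t=6: π = [0.2094, 0.1940, 0.2500, 0.1712, 0.1754], E[r] = 0.6372, γ^t·E[r] = 0.338626, running G = 2.858388

G = 2.8584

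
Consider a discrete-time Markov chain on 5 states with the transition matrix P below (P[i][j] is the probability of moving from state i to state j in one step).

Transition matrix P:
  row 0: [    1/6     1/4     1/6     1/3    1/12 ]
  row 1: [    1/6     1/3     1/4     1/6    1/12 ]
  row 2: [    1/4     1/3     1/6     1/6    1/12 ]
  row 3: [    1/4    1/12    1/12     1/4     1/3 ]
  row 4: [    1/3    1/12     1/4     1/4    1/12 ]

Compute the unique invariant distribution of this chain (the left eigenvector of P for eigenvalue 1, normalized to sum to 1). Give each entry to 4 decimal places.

π = [0.2248, 0.2201, 0.1772, 0.2356, 0.1422]

Balance equations π_j = Σ_i π_i·P[i][j]:
  π_0 = 1/6·π_0 + 1/6·π_1 + 1/4·π_2 + 1/4·π_3 + 1/3·π_4
  π_1 = 1/4·π_0 + 1/3·π_1 + 1/3·π_2 + 1/12·π_3 + 1/12·π_4
  π_2 = 1/6·π_0 + 1/4·π_1 + 1/6·π_2 + 1/12·π_3 + 1/4·π_4
  π_3 = 1/3·π_0 + 1/6·π_1 + 1/6·π_2 + 1/4·π_3 + 1/4·π_4
  normalize: π_0 + π_1 + π_2 + π_3 + π_4 = 1
Solving the linear system gives exactly π = [1486/6611, 4366/19833, 3515/19833, 4673/19833, 2821/19833].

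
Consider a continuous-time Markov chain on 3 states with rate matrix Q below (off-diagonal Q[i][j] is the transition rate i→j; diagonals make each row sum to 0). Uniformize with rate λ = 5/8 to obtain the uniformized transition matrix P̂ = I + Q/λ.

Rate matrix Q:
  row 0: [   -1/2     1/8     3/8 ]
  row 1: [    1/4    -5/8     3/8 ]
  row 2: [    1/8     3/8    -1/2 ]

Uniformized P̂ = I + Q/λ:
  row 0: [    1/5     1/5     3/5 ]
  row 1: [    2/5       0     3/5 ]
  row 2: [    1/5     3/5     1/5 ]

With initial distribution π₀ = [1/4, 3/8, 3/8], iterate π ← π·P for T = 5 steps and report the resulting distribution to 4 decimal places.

t=0: π = [0.2500, 0.3750, 0.3750]
t=1: π = [0.2750, 0.2750, 0.4500]
t=2: π = [0.2550, 0.3250, 0.4200]
t=3: π = [0.2650, 0.3030, 0.4320]
t=4: π = [0.2606, 0.3122, 0.4272]
t=5: π = [0.2624, 0.3084, 0.4291]

π = [0.2624, 0.3084, 0.4291]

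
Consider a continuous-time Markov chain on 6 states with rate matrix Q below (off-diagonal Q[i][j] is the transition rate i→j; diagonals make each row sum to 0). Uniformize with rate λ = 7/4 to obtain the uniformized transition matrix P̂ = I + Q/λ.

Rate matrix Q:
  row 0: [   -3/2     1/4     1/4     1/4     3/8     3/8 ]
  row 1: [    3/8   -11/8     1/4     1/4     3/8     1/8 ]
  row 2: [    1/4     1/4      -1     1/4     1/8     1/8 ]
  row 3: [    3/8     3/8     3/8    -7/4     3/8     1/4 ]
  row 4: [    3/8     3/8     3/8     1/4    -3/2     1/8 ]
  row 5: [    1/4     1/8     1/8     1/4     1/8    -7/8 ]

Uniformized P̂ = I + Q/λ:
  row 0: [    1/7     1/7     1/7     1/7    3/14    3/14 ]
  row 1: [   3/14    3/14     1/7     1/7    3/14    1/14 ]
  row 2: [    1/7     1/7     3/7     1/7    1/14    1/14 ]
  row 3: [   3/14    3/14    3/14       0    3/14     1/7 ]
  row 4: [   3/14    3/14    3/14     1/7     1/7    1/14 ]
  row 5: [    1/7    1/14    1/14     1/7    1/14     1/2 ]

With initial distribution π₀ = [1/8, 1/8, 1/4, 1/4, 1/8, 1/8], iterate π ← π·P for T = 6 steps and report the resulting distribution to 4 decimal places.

π = [0.1738, 0.1607, 0.2091, 0.1250, 0.1476, 0.1837]

t=0: π = [0.1250, 0.1250, 0.2500, 0.2500, 0.1250, 0.1250]
t=1: π = [0.1786, 0.1696, 0.2321, 0.1071, 0.1518, 0.1607]
t=2: π = [0.1735, 0.1620, 0.2162, 0.1276, 0.1473, 0.1735]
t=3: π = [0.1741, 0.1617, 0.2119, 0.1246, 0.1481, 0.1797]
t=4: π = [0.1739, 0.1611, 0.2100, 0.1251, 0.1478, 0.1822]
t=5: π = [0.1738, 0.1608, 0.2093, 0.1250, 0.1477, 0.1833]
t=6: π = [0.1738, 0.1607, 0.2091, 0.1250, 0.1476, 0.1837]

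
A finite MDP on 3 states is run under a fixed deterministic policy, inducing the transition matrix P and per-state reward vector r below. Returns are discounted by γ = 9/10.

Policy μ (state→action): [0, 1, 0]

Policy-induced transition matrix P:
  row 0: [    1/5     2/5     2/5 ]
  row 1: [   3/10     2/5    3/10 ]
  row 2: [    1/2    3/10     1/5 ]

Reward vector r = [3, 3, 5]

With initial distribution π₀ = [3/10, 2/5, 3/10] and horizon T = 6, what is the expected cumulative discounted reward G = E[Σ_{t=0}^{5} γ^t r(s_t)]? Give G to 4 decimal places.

t=0: π = [0.3000, 0.4000, 0.3000], E[r] = 3.6000, γ^t·E[r] = 3.600000, running G = 3.600000
t=1: π = [0.3300, 0.3700, 0.3000], E[r] = 3.6000, γ^t·E[r] = 3.240000, running G = 6.840000
t=2: π = [0.3270, 0.3700, 0.3030], E[r] = 3.6060, γ^t·E[r] = 2.920860, running G = 9.760860
t=3: π = [0.3279, 0.3697, 0.3024], E[r] = 3.6048, γ^t·E[r] = 2.627899, running G = 12.388759
t=4: π = [0.3277, 0.3698, 0.3026], E[r] = 3.6051, γ^t·E[r] = 2.365306, running G = 14.754065
t=5: π = [0.3277, 0.3697, 0.3025], E[r] = 3.6050, γ^t·E[r] = 2.128733, running G = 16.882798

G = 16.8828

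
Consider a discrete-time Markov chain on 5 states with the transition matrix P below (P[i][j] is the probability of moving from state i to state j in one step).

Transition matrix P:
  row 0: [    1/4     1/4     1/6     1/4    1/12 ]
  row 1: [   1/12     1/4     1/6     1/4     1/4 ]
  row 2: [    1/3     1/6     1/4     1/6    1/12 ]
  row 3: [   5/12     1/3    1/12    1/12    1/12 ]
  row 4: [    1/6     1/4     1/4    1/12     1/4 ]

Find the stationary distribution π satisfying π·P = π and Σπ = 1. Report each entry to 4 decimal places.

Balance equations π_j = Σ_i π_i·P[i][j]:
  π_0 = 1/4·π_0 + 1/12·π_1 + 1/3·π_2 + 5/12·π_3 + 1/6·π_4
  π_1 = 1/4·π_0 + 1/4·π_1 + 1/6·π_2 + 1/3·π_3 + 1/4·π_4
  π_2 = 1/6·π_0 + 1/6·π_1 + 1/4·π_2 + 1/12·π_3 + 1/4·π_4
  π_3 = 1/4·π_0 + 1/4·π_1 + 1/6·π_2 + 1/12·π_3 + 1/12·π_4
  normalize: π_0 + π_1 + π_2 + π_3 + π_4 = 1
Solving the linear system gives exactly π = [4439/18438, 1537/6146, 1651/9219, 1660/9219, 461/3073].

π = [0.2408, 0.2501, 0.1791, 0.1801, 0.1500]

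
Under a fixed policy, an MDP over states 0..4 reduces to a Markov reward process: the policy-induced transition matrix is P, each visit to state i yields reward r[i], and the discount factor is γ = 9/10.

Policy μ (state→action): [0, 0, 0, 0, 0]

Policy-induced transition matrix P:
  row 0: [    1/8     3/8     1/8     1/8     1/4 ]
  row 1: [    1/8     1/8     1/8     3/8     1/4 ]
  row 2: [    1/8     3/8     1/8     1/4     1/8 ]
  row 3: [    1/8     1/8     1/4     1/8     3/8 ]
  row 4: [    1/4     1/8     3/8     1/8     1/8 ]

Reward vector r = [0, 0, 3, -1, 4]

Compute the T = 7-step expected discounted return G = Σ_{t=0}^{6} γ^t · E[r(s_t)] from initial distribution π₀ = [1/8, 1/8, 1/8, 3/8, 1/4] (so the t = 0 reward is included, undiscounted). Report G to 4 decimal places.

t=0: π = [0.1250, 0.1250, 0.1250, 0.3750, 0.2500], E[r] = 1.0000, γ^t·E[r] = 1.000000, running G = 1.000000
t=1: π = [0.1563, 0.1875, 0.2344, 0.1719, 0.2500], E[r] = 1.5313, γ^t·E[r] = 1.378125, running G = 2.378125
t=2: π = [0.1563, 0.2227, 0.2090, 0.2012, 0.2109], E[r] = 1.2695, γ^t·E[r] = 1.028320, running G = 3.406445
t=3: π = [0.1514, 0.2163, 0.2029, 0.2068, 0.2227], E[r] = 1.2925, γ^t·E[r] = 0.942218, running G = 4.348664
t=4: π = [0.1528, 0.2136, 0.2065, 0.2044, 0.2227], E[r] = 1.3057, γ^t·E[r] = 0.856686, running G = 5.205350
t=5: π = [0.1528, 0.2148, 0.2062, 0.2042, 0.2219], E[r] = 1.3021, γ^t·E[r] = 0.768869, running G = 5.974218
t=6: π = [0.1527, 0.2148, 0.2060, 0.2045, 0.2220], E[r] = 1.3016, γ^t·E[r] = 0.691703, running G = 6.665921

G = 6.6659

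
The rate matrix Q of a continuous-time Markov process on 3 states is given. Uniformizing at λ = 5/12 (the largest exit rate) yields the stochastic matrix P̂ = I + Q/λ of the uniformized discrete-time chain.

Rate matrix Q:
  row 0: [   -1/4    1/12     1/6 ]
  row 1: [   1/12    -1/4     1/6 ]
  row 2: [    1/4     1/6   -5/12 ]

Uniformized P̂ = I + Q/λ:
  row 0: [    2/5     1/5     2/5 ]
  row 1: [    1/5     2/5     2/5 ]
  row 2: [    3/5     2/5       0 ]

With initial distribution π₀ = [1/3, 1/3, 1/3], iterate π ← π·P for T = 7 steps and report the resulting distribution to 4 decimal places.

π = [0.3929, 0.3215, 0.2856]

t=0: π = [0.3333, 0.3333, 0.3333]
t=1: π = [0.4000, 0.3333, 0.2667]
t=2: π = [0.3867, 0.3200, 0.2933]
t=3: π = [0.3947, 0.3227, 0.2827]
t=4: π = [0.3920, 0.3211, 0.2869]
t=5: π = [0.3932, 0.3216, 0.2852]
t=6: π = [0.3927, 0.3214, 0.2859]
t=7: π = [0.3929, 0.3215, 0.2856]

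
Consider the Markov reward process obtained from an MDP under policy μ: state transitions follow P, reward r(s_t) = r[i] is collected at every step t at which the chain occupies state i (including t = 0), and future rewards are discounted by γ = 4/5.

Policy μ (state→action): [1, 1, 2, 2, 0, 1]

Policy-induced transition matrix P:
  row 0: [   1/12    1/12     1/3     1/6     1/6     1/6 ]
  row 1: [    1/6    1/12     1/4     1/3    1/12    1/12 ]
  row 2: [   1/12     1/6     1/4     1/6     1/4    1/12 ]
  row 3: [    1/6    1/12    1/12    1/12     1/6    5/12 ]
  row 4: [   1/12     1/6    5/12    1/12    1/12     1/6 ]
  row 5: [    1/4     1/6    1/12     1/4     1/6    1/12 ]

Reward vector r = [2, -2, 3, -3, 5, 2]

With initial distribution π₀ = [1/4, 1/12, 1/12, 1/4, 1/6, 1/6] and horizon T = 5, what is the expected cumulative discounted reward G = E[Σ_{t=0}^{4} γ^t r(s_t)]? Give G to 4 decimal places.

t=0: π = [0.2500, 0.0833, 0.0833, 0.2500, 0.1667, 0.1667], E[r] = 1.0000, γ^t·E[r] = 1.000000, running G = 1.000000
t=1: π = [0.1389, 0.1181, 0.2292, 0.1597, 0.1528, 0.2014], E[r] = 1.4167, γ^t·E[r] = 1.133333, running G = 2.133333
t=2: π = [0.1400, 0.1319, 0.2269, 0.1771, 0.1632, 0.1609], E[r] = 1.3032, γ^t·E[r] = 0.834074, running G = 2.967407
t=3: π = [0.1359, 0.1292, 0.2325, 0.1737, 0.1610, 0.1676], E[r] = 1.3300, γ^t·E[r] = 0.680938, running G = 3.648346
t=4: π = [0.1365, 0.1301, 0.2313, 0.1743, 0.1619, 0.1660], E[r] = 1.3250, γ^t·E[r] = 0.542733, running G = 4.191078

G = 4.1911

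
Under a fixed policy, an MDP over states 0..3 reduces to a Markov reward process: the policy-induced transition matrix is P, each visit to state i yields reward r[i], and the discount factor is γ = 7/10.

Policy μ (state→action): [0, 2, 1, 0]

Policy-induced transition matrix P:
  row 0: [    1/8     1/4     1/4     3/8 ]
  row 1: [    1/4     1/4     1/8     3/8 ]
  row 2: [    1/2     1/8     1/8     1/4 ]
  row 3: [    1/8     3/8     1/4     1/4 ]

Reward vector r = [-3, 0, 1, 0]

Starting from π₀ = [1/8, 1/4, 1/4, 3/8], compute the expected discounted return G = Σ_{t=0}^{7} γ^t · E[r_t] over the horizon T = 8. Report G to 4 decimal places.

G = -1.2341

t=0: π = [0.1250, 0.2500, 0.2500, 0.3750], E[r] = -0.1250, γ^t·E[r] = -0.125000, running G = -0.125000
t=1: π = [0.2500, 0.2656, 0.1875, 0.2969], E[r] = -0.5625, γ^t·E[r] = -0.393750, running G = -0.518750
t=2: π = [0.2285, 0.2637, 0.1934, 0.3145], E[r] = -0.4922, γ^t·E[r] = -0.241172, running G = -0.759922
t=3: π = [0.2305, 0.2651, 0.1929, 0.3115], E[r] = -0.4985, γ^t·E[r] = -0.170998, running G = -0.930919
t=4: π = [0.2305, 0.2648, 0.1927, 0.3120], E[r] = -0.4987, γ^t·E[r] = -0.119728, running G = -1.050647
t=5: π = [0.2304, 0.2649, 0.1928, 0.3119], E[r] = -0.4984, γ^t·E[r] = -0.083758, running G = -1.134405
t=6: π = [0.2304, 0.2649, 0.1928, 0.3119], E[r] = -0.4985, γ^t·E[r] = -0.058643, running G = -1.193048
t=7: π = [0.2304, 0.2649, 0.1928, 0.3119], E[r] = -0.4984, γ^t·E[r] = -0.041048, running G = -1.234095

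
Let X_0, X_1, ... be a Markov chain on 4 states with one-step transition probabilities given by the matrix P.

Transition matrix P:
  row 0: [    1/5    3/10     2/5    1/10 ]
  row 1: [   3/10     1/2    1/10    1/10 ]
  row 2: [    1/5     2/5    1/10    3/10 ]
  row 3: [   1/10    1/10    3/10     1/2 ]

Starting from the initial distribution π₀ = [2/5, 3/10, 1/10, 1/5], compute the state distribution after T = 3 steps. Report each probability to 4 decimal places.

t=0: π = [0.4000, 0.3000, 0.1000, 0.2000]
t=1: π = [0.2100, 0.3300, 0.2600, 0.2000]
t=2: π = [0.2130, 0.3520, 0.2030, 0.2320]
t=3: π = [0.2120, 0.3443, 0.2103, 0.2334]

π = [0.2120, 0.3443, 0.2103, 0.2334]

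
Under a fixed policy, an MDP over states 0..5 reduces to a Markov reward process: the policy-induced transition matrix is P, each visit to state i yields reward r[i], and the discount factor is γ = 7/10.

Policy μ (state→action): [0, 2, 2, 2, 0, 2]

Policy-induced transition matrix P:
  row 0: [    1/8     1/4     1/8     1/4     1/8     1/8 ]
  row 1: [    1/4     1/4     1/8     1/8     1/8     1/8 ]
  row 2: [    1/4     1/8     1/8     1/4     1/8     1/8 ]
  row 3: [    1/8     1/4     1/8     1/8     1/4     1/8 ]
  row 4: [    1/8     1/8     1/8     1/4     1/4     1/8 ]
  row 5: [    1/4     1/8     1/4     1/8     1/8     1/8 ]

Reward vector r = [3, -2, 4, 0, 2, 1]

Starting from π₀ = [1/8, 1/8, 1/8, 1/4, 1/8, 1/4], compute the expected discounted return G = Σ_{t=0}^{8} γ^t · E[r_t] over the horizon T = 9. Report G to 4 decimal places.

t=0: π = [0.1250, 0.1250, 0.1250, 0.2500, 0.1250, 0.2500], E[r] = 1.1250, γ^t·E[r] = 1.125000, running G = 1.125000
t=1: π = [0.1875, 0.1875, 0.1563, 0.1719, 0.1719, 0.1250], E[r] = 1.2813, γ^t·E[r] = 0.896875, running G = 2.021875
t=2: π = [0.1836, 0.1934, 0.1406, 0.1895, 0.1680, 0.1250], E[r] = 1.1875, γ^t·E[r] = 0.581875, running G = 2.603750
t=3: π = [0.1824, 0.1958, 0.1406, 0.1865, 0.1697, 0.1250], E[r] = 1.1824, γ^t·E[r] = 0.405554, running G = 3.009304
t=4: π = [0.1827, 0.1956, 0.1406, 0.1866, 0.1695, 0.1250], E[r] = 1.1834, γ^t·E[r] = 0.284137, running G = 3.293441
t=5: π = [0.1827, 0.1956, 0.1406, 0.1866, 0.1695, 0.1250], E[r] = 1.1833, γ^t·E[r] = 0.198872, running G = 3.492313
t=6: π = [0.1827, 0.1956, 0.1406, 0.1866, 0.1695, 0.1250], E[r] = 1.1833, γ^t·E[r] = 0.139211, running G = 3.631524
t=7: π = [0.1827, 0.1956, 0.1406, 0.1866, 0.1695, 0.1250], E[r] = 1.1833, γ^t·E[r] = 0.097448, running G = 3.728972
t=8: π = [0.1827, 0.1956, 0.1406, 0.1866, 0.1695, 0.1250], E[r] = 1.1833, γ^t·E[r] = 0.068213, running G = 3.797185

G = 3.7972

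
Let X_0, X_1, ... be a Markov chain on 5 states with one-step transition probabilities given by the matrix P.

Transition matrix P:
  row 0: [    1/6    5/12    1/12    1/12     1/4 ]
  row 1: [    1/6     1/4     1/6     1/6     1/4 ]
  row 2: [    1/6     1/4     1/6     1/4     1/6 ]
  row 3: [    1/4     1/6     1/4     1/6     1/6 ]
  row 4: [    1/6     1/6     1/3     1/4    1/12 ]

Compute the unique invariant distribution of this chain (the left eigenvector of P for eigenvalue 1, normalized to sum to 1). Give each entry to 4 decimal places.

Balance equations π_j = Σ_i π_i·P[i][j]:
  π_0 = 1/6·π_0 + 1/6·π_1 + 1/6·π_2 + 1/4·π_3 + 1/6·π_4
  π_1 = 5/12·π_0 + 1/4·π_1 + 1/4·π_2 + 1/6·π_3 + 1/6·π_4
  π_2 = 1/12·π_0 + 1/6·π_1 + 1/6·π_2 + 1/4·π_3 + 1/3·π_4
  π_3 = 1/12·π_0 + 1/6·π_1 + 1/4·π_2 + 1/6·π_3 + 1/4·π_4
  normalize: π_0 + π_1 + π_2 + π_3 + π_4 = 1
Solving the linear system gives exactly π = [898/4935, 1231/4935, 977/4935, 302/1645, 923/4935].

π = [0.1820, 0.2494, 0.1980, 0.1836, 0.1870]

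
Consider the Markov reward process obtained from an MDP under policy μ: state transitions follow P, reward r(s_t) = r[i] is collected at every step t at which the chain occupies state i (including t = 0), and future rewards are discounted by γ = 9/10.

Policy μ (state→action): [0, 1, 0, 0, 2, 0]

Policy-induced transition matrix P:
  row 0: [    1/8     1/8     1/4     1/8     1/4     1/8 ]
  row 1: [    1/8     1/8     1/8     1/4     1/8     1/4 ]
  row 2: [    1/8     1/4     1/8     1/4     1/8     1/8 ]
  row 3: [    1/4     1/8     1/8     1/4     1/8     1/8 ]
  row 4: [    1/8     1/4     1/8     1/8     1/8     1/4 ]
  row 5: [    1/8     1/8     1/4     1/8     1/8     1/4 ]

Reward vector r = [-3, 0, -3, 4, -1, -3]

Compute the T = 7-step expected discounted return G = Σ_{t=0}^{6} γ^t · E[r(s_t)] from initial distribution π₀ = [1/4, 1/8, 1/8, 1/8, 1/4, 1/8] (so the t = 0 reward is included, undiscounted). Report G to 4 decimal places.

G = -5.0767

t=0: π = [0.2500, 0.1250, 0.1250, 0.1250, 0.2500, 0.1250], E[r] = -1.2500, γ^t·E[r] = -1.250000, running G = -1.250000
t=1: π = [0.1406, 0.1719, 0.1719, 0.1719, 0.1563, 0.1875], E[r] = -0.9688, γ^t·E[r] = -0.871875, running G = -2.121875
t=2: π = [0.1465, 0.1660, 0.1660, 0.1895, 0.1426, 0.1895], E[r] = -0.8906, γ^t·E[r] = -0.721406, running G = -2.843281
t=3: π = [0.1487, 0.1636, 0.1670, 0.1902, 0.1433, 0.1873], E[r] = -0.8914, γ^t·E[r] = -0.649800, running G = -3.493081
t=4: π = [0.1488, 0.1638, 0.1670, 0.1901, 0.1436, 0.1868], E[r] = -0.8908, γ^t·E[r] = -0.584459, running G = -4.077540
t=5: π = [0.1488, 0.1638, 0.1669, 0.1901, 0.1436, 0.1868], E[r] = -0.8906, γ^t·E[r] = -0.525876, running G = -4.603416
t=6: π = [0.1488, 0.1638, 0.1669, 0.1901, 0.1436, 0.1868], E[r] = -0.8906, γ^t·E[r] = -0.473297, running G = -5.076713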